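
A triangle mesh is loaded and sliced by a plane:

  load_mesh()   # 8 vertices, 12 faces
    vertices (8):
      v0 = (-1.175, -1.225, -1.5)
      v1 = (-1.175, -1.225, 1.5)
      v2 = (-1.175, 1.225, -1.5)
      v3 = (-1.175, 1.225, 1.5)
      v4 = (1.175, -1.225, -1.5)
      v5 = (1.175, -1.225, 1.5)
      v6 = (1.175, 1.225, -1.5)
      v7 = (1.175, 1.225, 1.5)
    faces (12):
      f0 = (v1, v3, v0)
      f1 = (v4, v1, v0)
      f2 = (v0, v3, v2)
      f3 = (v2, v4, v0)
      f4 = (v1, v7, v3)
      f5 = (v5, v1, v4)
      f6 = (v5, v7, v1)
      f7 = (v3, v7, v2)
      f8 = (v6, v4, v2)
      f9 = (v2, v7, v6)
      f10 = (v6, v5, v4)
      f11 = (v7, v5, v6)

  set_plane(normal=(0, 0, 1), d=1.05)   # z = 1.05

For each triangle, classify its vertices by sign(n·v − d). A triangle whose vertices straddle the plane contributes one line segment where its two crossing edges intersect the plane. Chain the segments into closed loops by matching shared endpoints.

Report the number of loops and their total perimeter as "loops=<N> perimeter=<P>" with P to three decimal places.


loops=1 perimeter=9.600

Straddling triangles (8 of 12):
  (v1,v3,v0) [++-] → (-1.175, 0.8575, 1.05)–(-1.175, -1.225, 1.05)  len=2.0825
  (v4,v1,v0) [-+-] → (-0.8225, -1.225, 1.05)–(-1.175, -1.225, 1.05)  len=0.3525
  (v0,v3,v2) [-+-] → (-1.175, 0.8575, 1.05)–(-1.175, 1.225, 1.05)  len=0.3675
  (v5,v1,v4) [++-] → (-0.8225, -1.225, 1.05)–(1.175, -1.225, 1.05)  len=1.9975
  (v3,v7,v2) [++-] → (0.8225, 1.225, 1.05)–(-1.175, 1.225, 1.05)  len=1.9975
  (v2,v7,v6) [-+-] → (0.8225, 1.225, 1.05)–(1.175, 1.225, 1.05)  len=0.3525
  (v6,v5,v4) [-+-] → (1.175, -0.8575, 1.05)–(1.175, -1.225, 1.05)  len=0.3675
  (v7,v5,v6) [++-] → (1.175, -0.8575, 1.05)–(1.175, 1.225, 1.05)  len=2.0825

Chained into 1 loop(s):
  loop 1: 8 segments, perimeter = 9.6000
Total perimeter = 9.600


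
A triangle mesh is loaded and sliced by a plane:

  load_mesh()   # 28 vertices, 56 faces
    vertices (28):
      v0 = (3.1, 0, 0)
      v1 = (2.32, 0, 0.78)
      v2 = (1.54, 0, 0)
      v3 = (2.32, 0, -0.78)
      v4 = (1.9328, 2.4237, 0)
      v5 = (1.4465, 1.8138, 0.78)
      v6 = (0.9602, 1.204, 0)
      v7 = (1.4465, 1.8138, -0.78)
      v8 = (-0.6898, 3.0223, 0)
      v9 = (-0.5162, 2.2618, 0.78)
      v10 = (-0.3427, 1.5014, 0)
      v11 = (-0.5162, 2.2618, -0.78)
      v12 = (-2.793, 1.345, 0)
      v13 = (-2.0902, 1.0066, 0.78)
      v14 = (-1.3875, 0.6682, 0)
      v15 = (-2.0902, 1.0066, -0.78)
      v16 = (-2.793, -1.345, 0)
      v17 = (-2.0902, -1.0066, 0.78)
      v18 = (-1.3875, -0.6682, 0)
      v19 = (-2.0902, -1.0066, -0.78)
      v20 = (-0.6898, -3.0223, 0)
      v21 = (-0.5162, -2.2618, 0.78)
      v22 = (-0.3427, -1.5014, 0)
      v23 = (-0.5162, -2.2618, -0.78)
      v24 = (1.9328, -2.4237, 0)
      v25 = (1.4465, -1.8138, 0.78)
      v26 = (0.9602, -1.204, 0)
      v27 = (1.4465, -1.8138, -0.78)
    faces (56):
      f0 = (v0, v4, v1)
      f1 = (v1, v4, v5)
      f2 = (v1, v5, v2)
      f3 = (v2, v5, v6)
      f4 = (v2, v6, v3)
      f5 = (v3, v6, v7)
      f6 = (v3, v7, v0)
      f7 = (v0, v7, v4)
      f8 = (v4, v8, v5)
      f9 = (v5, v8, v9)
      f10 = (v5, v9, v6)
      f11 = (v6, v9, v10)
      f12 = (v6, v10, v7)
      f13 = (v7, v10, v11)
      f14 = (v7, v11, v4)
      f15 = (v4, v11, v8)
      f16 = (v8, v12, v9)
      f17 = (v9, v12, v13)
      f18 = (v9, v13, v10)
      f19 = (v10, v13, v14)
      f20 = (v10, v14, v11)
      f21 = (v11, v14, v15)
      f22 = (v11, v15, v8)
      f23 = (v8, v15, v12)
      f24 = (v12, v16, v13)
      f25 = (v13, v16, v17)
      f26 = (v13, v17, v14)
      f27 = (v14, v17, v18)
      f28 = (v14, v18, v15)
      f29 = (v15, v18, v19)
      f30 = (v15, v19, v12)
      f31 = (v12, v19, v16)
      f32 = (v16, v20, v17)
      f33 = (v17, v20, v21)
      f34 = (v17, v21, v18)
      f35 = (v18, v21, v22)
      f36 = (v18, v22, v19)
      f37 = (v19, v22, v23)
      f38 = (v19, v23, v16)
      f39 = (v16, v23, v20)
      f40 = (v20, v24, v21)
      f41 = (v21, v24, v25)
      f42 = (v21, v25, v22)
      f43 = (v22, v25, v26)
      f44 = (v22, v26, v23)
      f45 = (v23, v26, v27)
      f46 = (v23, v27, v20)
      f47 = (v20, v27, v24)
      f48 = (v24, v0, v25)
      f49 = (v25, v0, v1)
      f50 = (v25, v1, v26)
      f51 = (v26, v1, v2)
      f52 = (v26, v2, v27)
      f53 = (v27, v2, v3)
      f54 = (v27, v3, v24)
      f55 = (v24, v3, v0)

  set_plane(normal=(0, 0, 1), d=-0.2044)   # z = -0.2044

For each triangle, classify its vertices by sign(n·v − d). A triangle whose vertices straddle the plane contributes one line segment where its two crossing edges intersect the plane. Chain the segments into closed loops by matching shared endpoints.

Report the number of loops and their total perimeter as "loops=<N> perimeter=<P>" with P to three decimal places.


Straddling triangles (28 of 56):
  (v2,v6,v3) [++-] → (1.31654, 0.88849, -0.2044)–(1.7444, 0, -0.2044)  len=0.9861
  (v3,v6,v7) [-+-] → (1.31654, 0.88849, -0.2044)–(1.08764, 1.3638, -0.2044)  len=0.5276
  (v3,v7,v0) [--+] → (2.6667, 0.475309, -0.2044)–(2.8956, 0, -0.2044)  len=0.5276
  (v0,v7,v4) [+-+] → (2.6667, 0.475309, -0.2044)–(1.80536, 2.26387, -0.2044)  len=1.9852
  (v6,v10,v7) [++-] → (0.126162, 1.58326, -0.2044)–(1.08764, 1.3638, -0.2044)  len=0.9862
  (v7,v10,v11) [-+-] → (0.126162, 1.58326, -0.2044)–(-0.388166, 1.70066, -0.2044)  len=0.5276
  (v7,v11,v4) [--+] → (1.29104, 2.38127, -0.2044)–(1.80536, 2.26387, -0.2044)  len=0.5276
  (v4,v11,v8) [+-+] → (1.29104, 2.38127, -0.2044)–(-0.644308, 2.82301, -0.2044)  len=1.9851
  (v10,v14,v11) [++-] → (-1.15917, 1.0858, -0.2044)–(-0.388166, 1.70066, -0.2044)  len=0.9862
  (v11,v14,v15) [-+-] → (-1.15917, 1.0858, -0.2044)–(-1.57164, 0.756878, -0.2044)  len=0.5276
  (v11,v15,v8) [--+] → (-1.05678, 2.49408, -0.2044)–(-0.644308, 2.82301, -0.2044)  len=0.5276
  (v8,v15,v12) [+-+] → (-1.05678, 2.49408, -0.2044)–(-2.60883, 1.25632, -0.2044)  len=1.9852
  (v14,v18,v15) [++-] → (-1.57164, -0.229317, -0.2044)–(-1.57164, 0.756878, -0.2044)  len=0.9862
  (v15,v18,v19) [-+-] → (-1.57164, -0.229317, -0.2044)–(-1.57164, -0.756878, -0.2044)  len=0.5276
  (v15,v19,v12) [--+] → (-2.60883, 0.72876, -0.2044)–(-2.60883, 1.25632, -0.2044)  len=0.5276
  (v12,v19,v16) [+-+] → (-2.60883, 0.72876, -0.2044)–(-2.60883, -1.25632, -0.2044)  len=1.9851
  (v18,v22,v19) [++-] → (-0.800635, -1.37174, -0.2044)–(-1.57164, -0.756878, -0.2044)  len=0.9862
  (v19,v22,v23) [-+-] → (-0.800635, -1.37174, -0.2044)–(-0.388166, -1.70066, -0.2044)  len=0.5276
  (v19,v23,v16) [--+] → (-2.19636, -1.58525, -0.2044)–(-2.60883, -1.25632, -0.2044)  len=0.5276
  (v16,v23,v20) [+-+] → (-2.19636, -1.58525, -0.2044)–(-0.644308, -2.82301, -0.2044)  len=1.9852
  (v22,v26,v23) [++-] → (0.573307, -1.4812, -0.2044)–(-0.388166, -1.70066, -0.2044)  len=0.9862
  (v23,v26,v27) [-+-] → (0.573307, -1.4812, -0.2044)–(1.08764, -1.3638, -0.2044)  len=0.5276
  (v23,v27,v20) [--+] → (-0.12998, -2.70561, -0.2044)–(-0.644308, -2.82301, -0.2044)  len=0.5276
  (v20,v27,v24) [+-+] → (-0.12998, -2.70561, -0.2044)–(1.80536, -2.26387, -0.2044)  len=1.9851
  (v26,v2,v27) [++-] → (1.5155, -0.475309, -0.2044)–(1.08764, -1.3638, -0.2044)  len=0.9861
  (v27,v2,v3) [-+-] → (1.5155, -0.475309, -0.2044)–(1.7444, 0, -0.2044)  len=0.5276
  (v27,v3,v24) [--+] → (2.03427, -1.78857, -0.2044)–(1.80536, -2.26387, -0.2044)  len=0.5276
  (v24,v3,v0) [+-+] → (2.03427, -1.78857, -0.2044)–(2.8956, 0, -0.2044)  len=1.9852

Chained into 2 loop(s):
  loop 1: 14 segments, perimeter = 10.5961
  loop 2: 14 segments, perimeter = 17.5889
Total perimeter = 28.185

loops=2 perimeter=28.185


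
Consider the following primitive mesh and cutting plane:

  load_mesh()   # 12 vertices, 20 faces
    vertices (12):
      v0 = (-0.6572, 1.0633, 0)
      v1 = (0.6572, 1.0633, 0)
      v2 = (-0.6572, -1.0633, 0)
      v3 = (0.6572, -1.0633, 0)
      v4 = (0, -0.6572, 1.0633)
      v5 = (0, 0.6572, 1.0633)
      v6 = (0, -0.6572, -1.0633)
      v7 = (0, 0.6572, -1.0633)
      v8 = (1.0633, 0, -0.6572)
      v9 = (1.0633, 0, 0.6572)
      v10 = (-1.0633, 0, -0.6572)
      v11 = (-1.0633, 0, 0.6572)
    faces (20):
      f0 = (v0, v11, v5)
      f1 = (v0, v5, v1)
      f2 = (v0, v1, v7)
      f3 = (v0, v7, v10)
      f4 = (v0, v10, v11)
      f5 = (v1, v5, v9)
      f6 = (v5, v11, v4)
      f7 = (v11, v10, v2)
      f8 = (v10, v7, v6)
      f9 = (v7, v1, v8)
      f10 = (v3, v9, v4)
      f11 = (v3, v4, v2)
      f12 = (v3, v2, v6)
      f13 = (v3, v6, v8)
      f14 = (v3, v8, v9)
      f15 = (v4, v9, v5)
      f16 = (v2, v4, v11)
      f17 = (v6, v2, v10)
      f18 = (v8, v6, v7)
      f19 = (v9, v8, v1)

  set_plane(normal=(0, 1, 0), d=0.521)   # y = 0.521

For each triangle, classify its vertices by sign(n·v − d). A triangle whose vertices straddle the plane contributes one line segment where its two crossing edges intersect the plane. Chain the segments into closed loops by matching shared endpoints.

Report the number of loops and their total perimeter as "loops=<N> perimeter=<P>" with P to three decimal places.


loops=1 perimeter=5.927

Straddling triangles (10 of 20):
  (v0,v11,v5) [+-+] → (-0.864317, 0.521, 0.335183)–(-0.220361, 0.521, 0.979139)  len=0.9107
  (v0,v7,v10) [++-] → (-0.220361, 0.521, -0.979139)–(-0.864317, 0.521, -0.335183)  len=0.9107
  (v0,v10,v11) [+--] → (-0.864317, 0.521, -0.335183)–(-0.864317, 0.521, 0.335183)  len=0.6704
  (v1,v5,v9) [++-] → (0.220361, 0.521, 0.979139)–(0.864317, 0.521, 0.335183)  len=0.9107
  (v5,v11,v4) [+--] → (-0.220361, 0.521, 0.979139)–(0, 0.521, 1.0633)  len=0.2359
  (v10,v7,v6) [-+-] → (-0.220361, 0.521, -0.979139)–(0, 0.521, -1.0633)  len=0.2359
  (v7,v1,v8) [++-] → (0.864317, 0.521, -0.335183)–(0.220361, 0.521, -0.979139)  len=0.9107
  (v4,v9,v5) [--+] → (0.220361, 0.521, 0.979139)–(0, 0.521, 1.0633)  len=0.2359
  (v8,v6,v7) [--+] → (0, 0.521, -1.0633)–(0.220361, 0.521, -0.979139)  len=0.2359
  (v9,v8,v1) [--+] → (0.864317, 0.521, -0.335183)–(0.864317, 0.521, 0.335183)  len=0.6704

Chained into 1 loop(s):
  loop 1: 10 segments, perimeter = 5.9270
Total perimeter = 5.927


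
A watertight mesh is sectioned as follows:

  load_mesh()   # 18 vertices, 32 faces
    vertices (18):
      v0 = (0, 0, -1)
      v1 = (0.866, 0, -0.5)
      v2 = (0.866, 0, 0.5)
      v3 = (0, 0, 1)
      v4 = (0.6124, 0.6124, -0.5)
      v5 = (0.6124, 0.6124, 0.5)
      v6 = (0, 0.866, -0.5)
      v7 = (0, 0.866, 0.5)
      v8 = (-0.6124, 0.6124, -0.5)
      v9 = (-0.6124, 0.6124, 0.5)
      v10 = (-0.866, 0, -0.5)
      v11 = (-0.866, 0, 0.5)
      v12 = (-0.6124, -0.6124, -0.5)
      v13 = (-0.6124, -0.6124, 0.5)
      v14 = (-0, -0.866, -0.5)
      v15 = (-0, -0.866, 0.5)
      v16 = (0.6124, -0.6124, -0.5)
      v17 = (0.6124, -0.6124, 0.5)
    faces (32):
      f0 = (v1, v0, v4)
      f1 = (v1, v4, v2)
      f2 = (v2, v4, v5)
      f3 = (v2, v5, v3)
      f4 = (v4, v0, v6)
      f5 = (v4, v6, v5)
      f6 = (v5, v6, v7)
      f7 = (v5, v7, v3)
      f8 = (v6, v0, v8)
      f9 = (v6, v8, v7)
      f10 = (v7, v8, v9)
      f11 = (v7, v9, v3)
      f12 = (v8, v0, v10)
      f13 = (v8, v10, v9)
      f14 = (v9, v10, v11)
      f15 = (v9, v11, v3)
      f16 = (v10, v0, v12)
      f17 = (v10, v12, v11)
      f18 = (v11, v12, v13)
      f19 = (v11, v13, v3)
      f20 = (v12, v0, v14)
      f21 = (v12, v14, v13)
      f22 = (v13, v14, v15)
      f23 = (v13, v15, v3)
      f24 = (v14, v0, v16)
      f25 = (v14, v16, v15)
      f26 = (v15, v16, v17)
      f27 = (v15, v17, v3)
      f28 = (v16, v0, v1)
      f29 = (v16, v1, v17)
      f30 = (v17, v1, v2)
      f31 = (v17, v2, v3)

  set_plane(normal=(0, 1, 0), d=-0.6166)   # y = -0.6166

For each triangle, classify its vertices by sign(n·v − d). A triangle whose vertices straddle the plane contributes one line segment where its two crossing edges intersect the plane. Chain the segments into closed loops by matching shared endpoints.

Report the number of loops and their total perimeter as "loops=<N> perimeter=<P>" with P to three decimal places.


Straddling triangles (8 of 32):
  (v12,v0,v14) [++-] → (0, -0.6166, -0.643995)–(-0.602258, -0.6166, -0.5)  len=0.6192
  (v12,v14,v13) [+-+] → (-0.602258, -0.6166, -0.5)–(-0.602258, -0.6166, 0.483438)  len=0.9834
  (v13,v14,v15) [+--] → (-0.602258, -0.6166, 0.483438)–(-0.602258, -0.6166, 0.5)  len=0.0166
  (v13,v15,v3) [+-+] → (-0.602258, -0.6166, 0.5)–(0, -0.6166, 0.643995)  len=0.6192
  (v14,v0,v16) [-++] → (0, -0.6166, -0.643995)–(0.602258, -0.6166, -0.5)  len=0.6192
  (v14,v16,v15) [-+-] → (0.602258, -0.6166, -0.5)–(0.602258, -0.6166, -0.483438)  len=0.0166
  (v15,v16,v17) [-++] → (0.602258, -0.6166, -0.483438)–(0.602258, -0.6166, 0.5)  len=0.9834
  (v15,v17,v3) [-++] → (0.602258, -0.6166, 0.5)–(0, -0.6166, 0.643995)  len=0.6192

Chained into 1 loop(s):
  loop 1: 8 segments, perimeter = 4.4769
Total perimeter = 4.477

loops=1 perimeter=4.477


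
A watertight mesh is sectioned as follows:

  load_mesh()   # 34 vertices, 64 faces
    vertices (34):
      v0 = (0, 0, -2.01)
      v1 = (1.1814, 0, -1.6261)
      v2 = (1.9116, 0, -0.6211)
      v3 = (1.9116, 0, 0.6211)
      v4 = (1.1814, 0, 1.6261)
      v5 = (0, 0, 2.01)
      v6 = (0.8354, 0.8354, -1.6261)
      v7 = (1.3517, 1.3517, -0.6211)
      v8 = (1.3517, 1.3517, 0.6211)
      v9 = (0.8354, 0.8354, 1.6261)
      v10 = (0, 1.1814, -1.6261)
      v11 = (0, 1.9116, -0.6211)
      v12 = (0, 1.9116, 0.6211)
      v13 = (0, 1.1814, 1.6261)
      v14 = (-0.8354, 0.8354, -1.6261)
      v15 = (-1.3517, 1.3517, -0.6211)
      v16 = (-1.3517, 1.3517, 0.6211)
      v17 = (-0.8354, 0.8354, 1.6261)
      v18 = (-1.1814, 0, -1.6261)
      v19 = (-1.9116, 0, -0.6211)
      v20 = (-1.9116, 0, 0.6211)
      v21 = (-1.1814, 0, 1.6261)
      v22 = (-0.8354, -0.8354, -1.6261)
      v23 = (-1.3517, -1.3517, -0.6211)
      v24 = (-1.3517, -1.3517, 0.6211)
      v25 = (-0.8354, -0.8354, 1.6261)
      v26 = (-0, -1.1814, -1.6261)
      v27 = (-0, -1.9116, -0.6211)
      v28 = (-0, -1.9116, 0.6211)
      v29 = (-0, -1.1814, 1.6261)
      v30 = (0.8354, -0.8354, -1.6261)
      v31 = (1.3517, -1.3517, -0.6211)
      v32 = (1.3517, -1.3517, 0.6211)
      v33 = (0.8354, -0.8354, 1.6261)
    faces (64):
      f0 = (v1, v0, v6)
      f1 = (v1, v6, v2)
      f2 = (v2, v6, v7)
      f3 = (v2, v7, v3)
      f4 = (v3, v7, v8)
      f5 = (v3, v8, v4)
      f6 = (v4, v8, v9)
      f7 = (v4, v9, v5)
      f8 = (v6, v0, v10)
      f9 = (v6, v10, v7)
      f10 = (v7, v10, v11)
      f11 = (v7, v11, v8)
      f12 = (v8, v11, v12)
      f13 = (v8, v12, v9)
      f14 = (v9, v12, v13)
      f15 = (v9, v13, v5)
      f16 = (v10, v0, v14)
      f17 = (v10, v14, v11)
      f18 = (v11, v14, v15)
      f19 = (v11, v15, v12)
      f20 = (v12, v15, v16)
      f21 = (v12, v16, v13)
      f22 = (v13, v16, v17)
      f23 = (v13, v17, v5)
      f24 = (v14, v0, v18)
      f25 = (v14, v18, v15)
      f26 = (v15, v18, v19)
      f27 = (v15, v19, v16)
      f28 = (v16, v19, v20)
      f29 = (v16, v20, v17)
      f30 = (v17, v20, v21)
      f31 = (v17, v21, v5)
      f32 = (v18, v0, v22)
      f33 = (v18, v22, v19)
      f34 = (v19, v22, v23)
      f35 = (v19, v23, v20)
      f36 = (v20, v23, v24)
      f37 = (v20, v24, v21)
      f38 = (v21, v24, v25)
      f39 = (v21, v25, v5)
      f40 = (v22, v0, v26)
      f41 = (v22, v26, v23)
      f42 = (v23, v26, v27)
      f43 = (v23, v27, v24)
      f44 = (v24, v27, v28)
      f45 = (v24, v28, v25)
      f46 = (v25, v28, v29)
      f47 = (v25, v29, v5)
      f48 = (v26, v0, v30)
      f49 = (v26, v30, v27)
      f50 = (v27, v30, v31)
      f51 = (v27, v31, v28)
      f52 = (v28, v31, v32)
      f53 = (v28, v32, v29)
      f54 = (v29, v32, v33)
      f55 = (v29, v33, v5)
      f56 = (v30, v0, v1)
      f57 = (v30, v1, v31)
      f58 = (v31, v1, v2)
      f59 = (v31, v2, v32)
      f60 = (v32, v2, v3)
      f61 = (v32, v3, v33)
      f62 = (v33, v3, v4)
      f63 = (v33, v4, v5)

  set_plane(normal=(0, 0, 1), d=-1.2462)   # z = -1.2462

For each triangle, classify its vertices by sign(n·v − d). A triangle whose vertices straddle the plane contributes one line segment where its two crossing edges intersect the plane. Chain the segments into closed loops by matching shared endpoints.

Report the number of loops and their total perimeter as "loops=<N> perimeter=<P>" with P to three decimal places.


loops=1 perimeter=8.924

Straddling triangles (16 of 64):
  (v1,v6,v2) [--+] → (1.24221, 0.51961, -1.2462)–(1.45742, 0, -1.2462)  len=0.5624
  (v2,v6,v7) [+-+] → (1.24221, 0.51961, -1.2462)–(1.03057, 1.03057, -1.2462)  len=0.5531
  (v6,v10,v7) [--+] → (0.510956, 1.24578, -1.2462)–(1.03057, 1.03057, -1.2462)  len=0.5624
  (v7,v10,v11) [+-+] → (0.510956, 1.24578, -1.2462)–(0, 1.45742, -1.2462)  len=0.5531
  (v10,v14,v11) [--+] → (-0.51961, 1.24221, -1.2462)–(0, 1.45742, -1.2462)  len=0.5624
  (v11,v14,v15) [+-+] → (-0.51961, 1.24221, -1.2462)–(-1.03057, 1.03057, -1.2462)  len=0.5531
  (v14,v18,v15) [--+] → (-1.24578, 0.510956, -1.2462)–(-1.03057, 1.03057, -1.2462)  len=0.5624
  (v15,v18,v19) [+-+] → (-1.24578, 0.510956, -1.2462)–(-1.45742, 0, -1.2462)  len=0.5531
  (v18,v22,v19) [--+] → (-1.24221, -0.51961, -1.2462)–(-1.45742, 0, -1.2462)  len=0.5624
  (v19,v22,v23) [+-+] → (-1.24221, -0.51961, -1.2462)–(-1.03057, -1.03057, -1.2462)  len=0.5531
  (v22,v26,v23) [--+] → (-0.510956, -1.24578, -1.2462)–(-1.03057, -1.03057, -1.2462)  len=0.5624
  (v23,v26,v27) [+-+] → (-0.510956, -1.24578, -1.2462)–(0, -1.45742, -1.2462)  len=0.5531
  (v26,v30,v27) [--+] → (0.51961, -1.24221, -1.2462)–(0, -1.45742, -1.2462)  len=0.5624
  (v27,v30,v31) [+-+] → (0.51961, -1.24221, -1.2462)–(1.03057, -1.03057, -1.2462)  len=0.5531
  (v30,v1,v31) [--+] → (1.24578, -0.510956, -1.2462)–(1.03057, -1.03057, -1.2462)  len=0.5624
  (v31,v1,v2) [+-+] → (1.24578, -0.510956, -1.2462)–(1.45742, 0, -1.2462)  len=0.5531

Chained into 1 loop(s):
  loop 1: 16 segments, perimeter = 8.9238
Total perimeter = 8.924


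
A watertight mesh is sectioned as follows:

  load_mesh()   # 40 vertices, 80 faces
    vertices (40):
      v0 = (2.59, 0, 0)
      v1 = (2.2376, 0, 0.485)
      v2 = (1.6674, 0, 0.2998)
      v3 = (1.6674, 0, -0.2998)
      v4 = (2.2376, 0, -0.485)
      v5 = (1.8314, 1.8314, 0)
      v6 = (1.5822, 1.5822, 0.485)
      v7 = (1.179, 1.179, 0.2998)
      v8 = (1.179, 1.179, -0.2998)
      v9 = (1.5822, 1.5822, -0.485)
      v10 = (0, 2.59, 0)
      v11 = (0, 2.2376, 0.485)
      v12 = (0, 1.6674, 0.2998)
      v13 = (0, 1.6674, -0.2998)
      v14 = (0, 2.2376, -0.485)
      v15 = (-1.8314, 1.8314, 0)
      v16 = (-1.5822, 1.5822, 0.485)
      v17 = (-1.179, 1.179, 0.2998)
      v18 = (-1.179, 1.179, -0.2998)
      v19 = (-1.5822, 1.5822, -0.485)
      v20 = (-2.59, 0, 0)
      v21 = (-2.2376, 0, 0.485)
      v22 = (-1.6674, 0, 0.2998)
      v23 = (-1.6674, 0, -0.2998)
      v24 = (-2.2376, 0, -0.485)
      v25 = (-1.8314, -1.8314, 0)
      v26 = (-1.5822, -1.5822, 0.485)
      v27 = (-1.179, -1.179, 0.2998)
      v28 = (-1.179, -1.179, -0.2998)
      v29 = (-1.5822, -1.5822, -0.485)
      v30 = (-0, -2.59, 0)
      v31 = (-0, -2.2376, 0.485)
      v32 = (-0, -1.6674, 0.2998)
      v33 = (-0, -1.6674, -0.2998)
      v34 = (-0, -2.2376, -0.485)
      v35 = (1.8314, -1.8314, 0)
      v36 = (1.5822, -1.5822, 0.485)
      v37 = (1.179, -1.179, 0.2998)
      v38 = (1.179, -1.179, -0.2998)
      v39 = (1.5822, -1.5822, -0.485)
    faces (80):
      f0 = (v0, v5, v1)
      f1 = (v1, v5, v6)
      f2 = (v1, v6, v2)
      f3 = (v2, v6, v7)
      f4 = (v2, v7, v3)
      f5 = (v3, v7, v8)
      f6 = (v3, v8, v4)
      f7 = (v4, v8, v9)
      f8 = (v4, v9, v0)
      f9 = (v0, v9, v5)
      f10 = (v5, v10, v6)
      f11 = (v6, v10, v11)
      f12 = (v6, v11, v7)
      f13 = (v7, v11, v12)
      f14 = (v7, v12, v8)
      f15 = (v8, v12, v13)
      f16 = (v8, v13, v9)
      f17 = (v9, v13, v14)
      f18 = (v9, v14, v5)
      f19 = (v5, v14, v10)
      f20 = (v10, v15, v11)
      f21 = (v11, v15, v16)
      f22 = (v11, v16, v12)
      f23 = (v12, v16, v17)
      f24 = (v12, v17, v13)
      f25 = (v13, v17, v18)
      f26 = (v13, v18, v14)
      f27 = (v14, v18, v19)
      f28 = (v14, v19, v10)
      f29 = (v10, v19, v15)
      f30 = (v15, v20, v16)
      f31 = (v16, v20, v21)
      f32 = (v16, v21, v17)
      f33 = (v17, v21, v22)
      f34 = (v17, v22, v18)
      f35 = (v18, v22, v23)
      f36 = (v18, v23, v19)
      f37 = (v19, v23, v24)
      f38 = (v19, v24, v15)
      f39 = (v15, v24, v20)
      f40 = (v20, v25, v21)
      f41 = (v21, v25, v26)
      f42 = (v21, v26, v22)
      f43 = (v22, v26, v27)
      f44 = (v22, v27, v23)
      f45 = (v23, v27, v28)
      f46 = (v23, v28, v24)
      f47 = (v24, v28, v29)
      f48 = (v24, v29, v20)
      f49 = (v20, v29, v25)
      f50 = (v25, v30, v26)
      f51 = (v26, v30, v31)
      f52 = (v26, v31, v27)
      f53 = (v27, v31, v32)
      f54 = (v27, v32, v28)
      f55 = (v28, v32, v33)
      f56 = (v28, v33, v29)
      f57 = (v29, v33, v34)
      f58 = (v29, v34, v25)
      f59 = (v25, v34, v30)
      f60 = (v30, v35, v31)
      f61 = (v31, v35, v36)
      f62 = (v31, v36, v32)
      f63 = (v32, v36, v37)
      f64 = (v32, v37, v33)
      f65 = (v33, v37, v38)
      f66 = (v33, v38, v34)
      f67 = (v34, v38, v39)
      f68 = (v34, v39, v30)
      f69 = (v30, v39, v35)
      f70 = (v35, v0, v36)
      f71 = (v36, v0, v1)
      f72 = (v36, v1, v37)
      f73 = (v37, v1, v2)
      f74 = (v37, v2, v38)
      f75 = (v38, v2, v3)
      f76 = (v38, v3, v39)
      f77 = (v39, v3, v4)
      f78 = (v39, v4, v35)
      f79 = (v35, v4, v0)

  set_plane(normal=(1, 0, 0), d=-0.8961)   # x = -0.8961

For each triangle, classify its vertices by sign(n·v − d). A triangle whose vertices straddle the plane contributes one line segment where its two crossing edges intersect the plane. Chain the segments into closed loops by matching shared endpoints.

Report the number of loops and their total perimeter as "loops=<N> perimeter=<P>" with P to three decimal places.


loops=2 perimeter=5.995

Straddling triangles (20 of 80):
  (v10,v15,v11) [+-+] → (-0.8961, 2.21882, 0)–(-0.8961, 2.03885, 0.247691)  len=0.3062
  (v11,v15,v16) [+--] → (-0.8961, 2.03885, 0.247691)–(-0.8961, 1.86641, 0.485)  len=0.2933
  (v11,v16,v12) [+-+] → (-0.8961, 1.86641, 0.485)–(-0.8961, 1.61915, 0.40469)  len=0.2600
  (v12,v16,v17) [+--] → (-0.8961, 1.61915, 0.40469)–(-0.8961, 1.29619, 0.2998)  len=0.3396
  (v12,v17,v13) [+-+] → (-0.8961, 1.29619, 0.2998)–(-0.8961, 1.29619, 0.155927)  len=0.1439
  (v13,v17,v18) [+--] → (-0.8961, 1.29619, 0.155927)–(-0.8961, 1.29619, -0.2998)  len=0.4557
  (v13,v18,v14) [+-+] → (-0.8961, 1.29619, -0.2998)–(-0.8961, 1.43301, -0.344239)  len=0.1439
  (v14,v18,v19) [+--] → (-0.8961, 1.43301, -0.344239)–(-0.8961, 1.86641, -0.485)  len=0.4557
  (v14,v19,v10) [+-+] → (-0.8961, 1.86641, -0.485)–(-0.8961, 2.01922, -0.274686)  len=0.2600
  (v10,v19,v15) [+--] → (-0.8961, 2.01922, -0.274686)–(-0.8961, 2.21882, 0)  len=0.3395
  (v25,v30,v26) [-+-] → (-0.8961, -2.21882, 0)–(-0.8961, -2.01922, 0.274686)  len=0.3395
  (v26,v30,v31) [-++] → (-0.8961, -2.01922, 0.274686)–(-0.8961, -1.86641, 0.485)  len=0.2600
  (v26,v31,v27) [-+-] → (-0.8961, -1.86641, 0.485)–(-0.8961, -1.43301, 0.344239)  len=0.4557
  (v27,v31,v32) [-++] → (-0.8961, -1.43301, 0.344239)–(-0.8961, -1.29619, 0.2998)  len=0.1439
  (v27,v32,v28) [-+-] → (-0.8961, -1.29619, 0.2998)–(-0.8961, -1.29619, -0.155927)  len=0.4557
  (v28,v32,v33) [-++] → (-0.8961, -1.29619, -0.155927)–(-0.8961, -1.29619, -0.2998)  len=0.1439
  (v28,v33,v29) [-+-] → (-0.8961, -1.29619, -0.2998)–(-0.8961, -1.61915, -0.40469)  len=0.3396
  (v29,v33,v34) [-++] → (-0.8961, -1.61915, -0.40469)–(-0.8961, -1.86641, -0.485)  len=0.2600
  (v29,v34,v25) [-+-] → (-0.8961, -1.86641, -0.485)–(-0.8961, -2.03885, -0.247691)  len=0.2933
  (v25,v34,v30) [-++] → (-0.8961, -2.03885, -0.247691)–(-0.8961, -2.21882, 0)  len=0.3062

Chained into 2 loop(s):
  loop 1: 10 segments, perimeter = 2.9977
  loop 2: 10 segments, perimeter = 2.9977
Total perimeter = 5.995


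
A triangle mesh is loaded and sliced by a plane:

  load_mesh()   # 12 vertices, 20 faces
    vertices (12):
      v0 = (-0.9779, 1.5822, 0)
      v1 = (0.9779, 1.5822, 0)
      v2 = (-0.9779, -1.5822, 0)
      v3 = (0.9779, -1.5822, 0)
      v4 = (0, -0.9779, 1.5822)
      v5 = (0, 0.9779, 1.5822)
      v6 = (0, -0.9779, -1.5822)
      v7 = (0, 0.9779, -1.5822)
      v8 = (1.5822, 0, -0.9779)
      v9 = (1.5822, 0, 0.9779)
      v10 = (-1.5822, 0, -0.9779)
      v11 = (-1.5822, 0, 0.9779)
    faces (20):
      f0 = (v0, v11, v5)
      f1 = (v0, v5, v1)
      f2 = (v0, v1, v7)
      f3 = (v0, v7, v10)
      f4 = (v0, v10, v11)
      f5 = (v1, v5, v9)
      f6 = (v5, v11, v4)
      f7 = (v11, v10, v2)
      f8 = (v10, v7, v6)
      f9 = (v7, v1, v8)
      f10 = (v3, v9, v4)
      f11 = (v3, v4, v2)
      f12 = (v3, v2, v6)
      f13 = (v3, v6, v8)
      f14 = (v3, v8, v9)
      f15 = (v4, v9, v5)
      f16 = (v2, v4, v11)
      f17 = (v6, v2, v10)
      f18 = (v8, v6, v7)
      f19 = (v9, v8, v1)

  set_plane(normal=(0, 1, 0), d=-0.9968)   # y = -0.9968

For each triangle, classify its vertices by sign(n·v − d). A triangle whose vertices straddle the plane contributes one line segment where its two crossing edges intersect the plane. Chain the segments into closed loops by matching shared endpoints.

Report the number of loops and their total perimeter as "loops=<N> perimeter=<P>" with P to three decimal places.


loops=1 perimeter=8.193

Straddling triangles (8 of 20):
  (v11,v10,v2) [++-] → (-1.20149, -0.9968, -0.361814)–(-1.20149, -0.9968, 0.361814)  len=0.7236
  (v3,v9,v4) [-++] → (1.20149, -0.9968, 0.361814)–(0.0305847, -0.9968, 1.53272)  len=1.6559
  (v3,v4,v2) [-+-] → (0.0305847, -0.9968, 1.53272)–(-0.0305847, -0.9968, 1.53272)  len=0.0612
  (v3,v2,v6) [--+] → (-0.0305847, -0.9968, -1.53272)–(0.0305847, -0.9968, -1.53272)  len=0.0612
  (v3,v6,v8) [-++] → (0.0305847, -0.9968, -1.53272)–(1.20149, -0.9968, -0.361814)  len=1.6559
  (v3,v8,v9) [-++] → (1.20149, -0.9968, -0.361814)–(1.20149, -0.9968, 0.361814)  len=0.7236
  (v2,v4,v11) [-++] → (-0.0305847, -0.9968, 1.53272)–(-1.20149, -0.9968, 0.361814)  len=1.6559
  (v6,v2,v10) [+-+] → (-0.0305847, -0.9968, -1.53272)–(-1.20149, -0.9968, -0.361814)  len=1.6559

Chained into 1 loop(s):
  loop 1: 8 segments, perimeter = 8.1932
Total perimeter = 8.193


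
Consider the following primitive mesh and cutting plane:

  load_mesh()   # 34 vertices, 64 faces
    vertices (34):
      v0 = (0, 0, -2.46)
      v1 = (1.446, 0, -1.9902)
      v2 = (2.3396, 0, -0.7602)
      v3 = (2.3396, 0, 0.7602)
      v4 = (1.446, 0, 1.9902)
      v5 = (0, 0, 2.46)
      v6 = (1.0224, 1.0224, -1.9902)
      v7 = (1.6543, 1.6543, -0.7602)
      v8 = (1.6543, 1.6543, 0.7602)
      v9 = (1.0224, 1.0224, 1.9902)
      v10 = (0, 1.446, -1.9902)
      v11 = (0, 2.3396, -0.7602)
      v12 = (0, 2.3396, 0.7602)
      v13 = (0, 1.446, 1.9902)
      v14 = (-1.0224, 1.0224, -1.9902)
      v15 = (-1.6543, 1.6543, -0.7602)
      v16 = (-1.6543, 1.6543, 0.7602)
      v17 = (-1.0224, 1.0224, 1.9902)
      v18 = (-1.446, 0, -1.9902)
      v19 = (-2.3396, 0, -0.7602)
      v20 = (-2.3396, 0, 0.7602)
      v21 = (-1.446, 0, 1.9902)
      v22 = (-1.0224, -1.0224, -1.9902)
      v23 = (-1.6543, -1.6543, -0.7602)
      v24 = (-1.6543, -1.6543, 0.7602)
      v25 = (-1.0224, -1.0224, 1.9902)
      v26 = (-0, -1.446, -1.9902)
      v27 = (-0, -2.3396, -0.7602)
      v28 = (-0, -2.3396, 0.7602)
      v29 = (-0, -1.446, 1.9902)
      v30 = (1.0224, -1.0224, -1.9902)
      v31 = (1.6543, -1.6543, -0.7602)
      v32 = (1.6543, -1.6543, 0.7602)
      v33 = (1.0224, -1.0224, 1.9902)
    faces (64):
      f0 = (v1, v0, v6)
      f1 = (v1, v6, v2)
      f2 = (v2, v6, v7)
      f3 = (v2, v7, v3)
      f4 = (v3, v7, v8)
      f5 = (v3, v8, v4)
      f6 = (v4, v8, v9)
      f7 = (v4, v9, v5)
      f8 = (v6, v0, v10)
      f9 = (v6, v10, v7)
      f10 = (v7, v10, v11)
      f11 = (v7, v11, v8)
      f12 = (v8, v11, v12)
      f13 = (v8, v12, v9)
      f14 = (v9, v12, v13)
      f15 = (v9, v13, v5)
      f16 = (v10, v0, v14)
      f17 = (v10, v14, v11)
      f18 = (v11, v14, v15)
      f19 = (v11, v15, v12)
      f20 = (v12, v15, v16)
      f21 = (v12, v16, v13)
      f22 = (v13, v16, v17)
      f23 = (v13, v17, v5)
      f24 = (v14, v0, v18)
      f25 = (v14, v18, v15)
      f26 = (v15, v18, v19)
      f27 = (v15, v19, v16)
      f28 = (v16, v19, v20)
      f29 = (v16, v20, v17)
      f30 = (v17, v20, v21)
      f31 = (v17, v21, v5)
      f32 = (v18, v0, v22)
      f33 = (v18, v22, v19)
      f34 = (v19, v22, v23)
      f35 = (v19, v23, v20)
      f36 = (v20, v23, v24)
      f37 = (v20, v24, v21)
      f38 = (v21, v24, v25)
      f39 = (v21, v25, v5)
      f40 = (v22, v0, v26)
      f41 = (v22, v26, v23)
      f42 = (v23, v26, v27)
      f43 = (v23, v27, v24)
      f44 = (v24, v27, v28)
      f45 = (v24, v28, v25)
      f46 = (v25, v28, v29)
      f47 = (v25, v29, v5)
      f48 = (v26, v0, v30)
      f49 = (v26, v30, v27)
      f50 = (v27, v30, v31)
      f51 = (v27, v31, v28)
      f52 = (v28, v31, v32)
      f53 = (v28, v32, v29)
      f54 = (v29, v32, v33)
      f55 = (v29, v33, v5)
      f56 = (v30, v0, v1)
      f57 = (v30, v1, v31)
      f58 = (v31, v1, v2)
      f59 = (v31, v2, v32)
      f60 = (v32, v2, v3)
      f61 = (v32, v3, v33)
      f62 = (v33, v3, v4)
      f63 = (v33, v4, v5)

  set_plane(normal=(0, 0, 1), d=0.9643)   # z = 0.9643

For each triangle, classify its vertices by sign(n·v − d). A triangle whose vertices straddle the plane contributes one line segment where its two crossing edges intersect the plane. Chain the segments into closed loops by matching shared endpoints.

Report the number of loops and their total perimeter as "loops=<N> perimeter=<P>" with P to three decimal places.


Straddling triangles (16 of 64):
  (v3,v8,v4) [--+] → (1.61974, 1.37979, 0.9643)–(2.19132, 0, 0.9643)  len=1.4935
  (v4,v8,v9) [+-+] → (1.61974, 1.37979, 0.9643)–(1.54945, 1.54945, 0.9643)  len=0.1836
  (v8,v12,v9) [--+] → (0.169652, 2.12103, 0.9643)–(1.54945, 1.54945, 0.9643)  len=1.4935
  (v9,v12,v13) [+-+] → (0.169652, 2.12103, 0.9643)–(0, 2.19132, 0.9643)  len=0.1836
  (v12,v16,v13) [--+] → (-1.37979, 1.61974, 0.9643)–(0, 2.19132, 0.9643)  len=1.4935
  (v13,v16,v17) [+-+] → (-1.37979, 1.61974, 0.9643)–(-1.54945, 1.54945, 0.9643)  len=0.1836
  (v16,v20,v17) [--+] → (-2.12103, 0.169652, 0.9643)–(-1.54945, 1.54945, 0.9643)  len=1.4935
  (v17,v20,v21) [+-+] → (-2.12103, 0.169652, 0.9643)–(-2.19132, 0, 0.9643)  len=0.1836
  (v20,v24,v21) [--+] → (-1.61974, -1.37979, 0.9643)–(-2.19132, 0, 0.9643)  len=1.4935
  (v21,v24,v25) [+-+] → (-1.61974, -1.37979, 0.9643)–(-1.54945, -1.54945, 0.9643)  len=0.1836
  (v24,v28,v25) [--+] → (-0.169652, -2.12103, 0.9643)–(-1.54945, -1.54945, 0.9643)  len=1.4935
  (v25,v28,v29) [+-+] → (-0.169652, -2.12103, 0.9643)–(0, -2.19132, 0.9643)  len=0.1836
  (v28,v32,v29) [--+] → (1.37979, -1.61974, 0.9643)–(0, -2.19132, 0.9643)  len=1.4935
  (v29,v32,v33) [+-+] → (1.37979, -1.61974, 0.9643)–(1.54945, -1.54945, 0.9643)  len=0.1836
  (v32,v3,v33) [--+] → (2.12103, -0.169652, 0.9643)–(1.54945, -1.54945, 0.9643)  len=1.4935
  (v33,v3,v4) [+-+] → (2.12103, -0.169652, 0.9643)–(2.19132, 0, 0.9643)  len=0.1836

Chained into 1 loop(s):
  loop 1: 16 segments, perimeter = 13.4171
Total perimeter = 13.417

loops=1 perimeter=13.417


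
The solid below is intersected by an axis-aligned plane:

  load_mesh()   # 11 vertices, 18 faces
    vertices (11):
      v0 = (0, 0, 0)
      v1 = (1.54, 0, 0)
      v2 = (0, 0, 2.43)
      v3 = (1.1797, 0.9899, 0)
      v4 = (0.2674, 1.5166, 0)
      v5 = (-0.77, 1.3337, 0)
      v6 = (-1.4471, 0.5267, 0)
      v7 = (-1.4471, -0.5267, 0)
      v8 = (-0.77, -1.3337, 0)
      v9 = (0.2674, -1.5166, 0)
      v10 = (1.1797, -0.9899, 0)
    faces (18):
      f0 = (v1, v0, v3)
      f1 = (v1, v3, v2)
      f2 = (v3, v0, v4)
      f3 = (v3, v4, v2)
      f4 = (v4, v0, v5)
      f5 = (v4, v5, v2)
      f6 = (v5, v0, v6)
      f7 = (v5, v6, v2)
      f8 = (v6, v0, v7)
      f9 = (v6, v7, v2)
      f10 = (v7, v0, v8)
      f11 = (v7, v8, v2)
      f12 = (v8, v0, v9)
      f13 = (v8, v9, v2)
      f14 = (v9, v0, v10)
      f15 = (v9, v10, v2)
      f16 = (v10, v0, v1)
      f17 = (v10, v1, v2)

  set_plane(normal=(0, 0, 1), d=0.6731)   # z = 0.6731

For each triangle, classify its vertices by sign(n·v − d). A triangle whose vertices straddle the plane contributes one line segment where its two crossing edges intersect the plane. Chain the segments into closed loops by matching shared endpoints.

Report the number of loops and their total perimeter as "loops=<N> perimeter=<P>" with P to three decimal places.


loops=1 perimeter=6.855

Straddling triangles (9 of 18):
  (v1,v3,v2) [--+] → (0.852928, 0.715702, 0.6731)–(1.11343, 0, 0.6731)  len=0.7616
  (v3,v4,v2) [--+] → (0.193331, 1.09651, 0.6731)–(0.852928, 0.715702, 0.6731)  len=0.7616
  (v4,v5,v2) [--+] → (-0.556713, 0.964271, 0.6731)–(0.193331, 1.09651, 0.6731)  len=0.7616
  (v5,v6,v2) [--+] → (-1.04626, 0.380806, 0.6731)–(-0.556713, 0.964271, 0.6731)  len=0.7616
  (v6,v7,v2) [--+] → (-1.04626, -0.380806, 0.6731)–(-1.04626, 0.380806, 0.6731)  len=0.7616
  (v7,v8,v2) [--+] → (-0.556713, -0.964271, 0.6731)–(-1.04626, -0.380806, 0.6731)  len=0.7616
  (v8,v9,v2) [--+] → (0.193331, -1.09651, 0.6731)–(-0.556713, -0.964271, 0.6731)  len=0.7616
  (v9,v10,v2) [--+] → (0.852928, -0.715702, 0.6731)–(0.193331, -1.09651, 0.6731)  len=0.7616
  (v10,v1,v2) [--+] → (1.11343, 0, 0.6731)–(0.852928, -0.715702, 0.6731)  len=0.7616

Chained into 1 loop(s):
  loop 1: 9 segments, perimeter = 6.8546
Total perimeter = 6.855


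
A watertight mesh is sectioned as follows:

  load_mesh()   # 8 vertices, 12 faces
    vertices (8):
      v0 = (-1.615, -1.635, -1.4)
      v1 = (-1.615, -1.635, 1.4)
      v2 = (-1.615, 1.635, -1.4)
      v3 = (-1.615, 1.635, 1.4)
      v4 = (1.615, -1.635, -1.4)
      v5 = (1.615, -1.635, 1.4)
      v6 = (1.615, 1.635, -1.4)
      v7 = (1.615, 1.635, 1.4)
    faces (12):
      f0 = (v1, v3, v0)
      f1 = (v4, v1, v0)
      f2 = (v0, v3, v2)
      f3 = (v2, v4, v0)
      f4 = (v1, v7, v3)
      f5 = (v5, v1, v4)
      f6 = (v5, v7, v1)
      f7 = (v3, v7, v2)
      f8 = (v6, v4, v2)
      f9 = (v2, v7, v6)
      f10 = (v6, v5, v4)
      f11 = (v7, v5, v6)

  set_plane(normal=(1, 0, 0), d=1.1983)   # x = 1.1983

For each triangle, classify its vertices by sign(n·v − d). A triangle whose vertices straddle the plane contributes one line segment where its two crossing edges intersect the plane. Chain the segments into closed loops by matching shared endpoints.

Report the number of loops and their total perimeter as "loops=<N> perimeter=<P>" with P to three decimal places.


Straddling triangles (8 of 12):
  (v4,v1,v0) [+--] → (1.1983, -1.635, -1.03877)–(1.1983, -1.635, -1.4)  len=0.3612
  (v2,v4,v0) [-+-] → (1.1983, -1.21314, -1.4)–(1.1983, -1.635, -1.4)  len=0.4219
  (v1,v7,v3) [-+-] → (1.1983, 1.21314, 1.4)–(1.1983, 1.635, 1.4)  len=0.4219
  (v5,v1,v4) [+-+] → (1.1983, -1.635, 1.4)–(1.1983, -1.635, -1.03877)  len=2.4388
  (v5,v7,v1) [++-] → (1.1983, 1.21314, 1.4)–(1.1983, -1.635, 1.4)  len=2.8481
  (v3,v7,v2) [-+-] → (1.1983, 1.635, 1.4)–(1.1983, 1.635, 1.03877)  len=0.3612
  (v6,v4,v2) [++-] → (1.1983, -1.21314, -1.4)–(1.1983, 1.635, -1.4)  len=2.8481
  (v2,v7,v6) [-++] → (1.1983, 1.635, 1.03877)–(1.1983, 1.635, -1.4)  len=2.4388

Chained into 1 loop(s):
  loop 1: 8 segments, perimeter = 12.1400
Total perimeter = 12.140

loops=1 perimeter=12.140


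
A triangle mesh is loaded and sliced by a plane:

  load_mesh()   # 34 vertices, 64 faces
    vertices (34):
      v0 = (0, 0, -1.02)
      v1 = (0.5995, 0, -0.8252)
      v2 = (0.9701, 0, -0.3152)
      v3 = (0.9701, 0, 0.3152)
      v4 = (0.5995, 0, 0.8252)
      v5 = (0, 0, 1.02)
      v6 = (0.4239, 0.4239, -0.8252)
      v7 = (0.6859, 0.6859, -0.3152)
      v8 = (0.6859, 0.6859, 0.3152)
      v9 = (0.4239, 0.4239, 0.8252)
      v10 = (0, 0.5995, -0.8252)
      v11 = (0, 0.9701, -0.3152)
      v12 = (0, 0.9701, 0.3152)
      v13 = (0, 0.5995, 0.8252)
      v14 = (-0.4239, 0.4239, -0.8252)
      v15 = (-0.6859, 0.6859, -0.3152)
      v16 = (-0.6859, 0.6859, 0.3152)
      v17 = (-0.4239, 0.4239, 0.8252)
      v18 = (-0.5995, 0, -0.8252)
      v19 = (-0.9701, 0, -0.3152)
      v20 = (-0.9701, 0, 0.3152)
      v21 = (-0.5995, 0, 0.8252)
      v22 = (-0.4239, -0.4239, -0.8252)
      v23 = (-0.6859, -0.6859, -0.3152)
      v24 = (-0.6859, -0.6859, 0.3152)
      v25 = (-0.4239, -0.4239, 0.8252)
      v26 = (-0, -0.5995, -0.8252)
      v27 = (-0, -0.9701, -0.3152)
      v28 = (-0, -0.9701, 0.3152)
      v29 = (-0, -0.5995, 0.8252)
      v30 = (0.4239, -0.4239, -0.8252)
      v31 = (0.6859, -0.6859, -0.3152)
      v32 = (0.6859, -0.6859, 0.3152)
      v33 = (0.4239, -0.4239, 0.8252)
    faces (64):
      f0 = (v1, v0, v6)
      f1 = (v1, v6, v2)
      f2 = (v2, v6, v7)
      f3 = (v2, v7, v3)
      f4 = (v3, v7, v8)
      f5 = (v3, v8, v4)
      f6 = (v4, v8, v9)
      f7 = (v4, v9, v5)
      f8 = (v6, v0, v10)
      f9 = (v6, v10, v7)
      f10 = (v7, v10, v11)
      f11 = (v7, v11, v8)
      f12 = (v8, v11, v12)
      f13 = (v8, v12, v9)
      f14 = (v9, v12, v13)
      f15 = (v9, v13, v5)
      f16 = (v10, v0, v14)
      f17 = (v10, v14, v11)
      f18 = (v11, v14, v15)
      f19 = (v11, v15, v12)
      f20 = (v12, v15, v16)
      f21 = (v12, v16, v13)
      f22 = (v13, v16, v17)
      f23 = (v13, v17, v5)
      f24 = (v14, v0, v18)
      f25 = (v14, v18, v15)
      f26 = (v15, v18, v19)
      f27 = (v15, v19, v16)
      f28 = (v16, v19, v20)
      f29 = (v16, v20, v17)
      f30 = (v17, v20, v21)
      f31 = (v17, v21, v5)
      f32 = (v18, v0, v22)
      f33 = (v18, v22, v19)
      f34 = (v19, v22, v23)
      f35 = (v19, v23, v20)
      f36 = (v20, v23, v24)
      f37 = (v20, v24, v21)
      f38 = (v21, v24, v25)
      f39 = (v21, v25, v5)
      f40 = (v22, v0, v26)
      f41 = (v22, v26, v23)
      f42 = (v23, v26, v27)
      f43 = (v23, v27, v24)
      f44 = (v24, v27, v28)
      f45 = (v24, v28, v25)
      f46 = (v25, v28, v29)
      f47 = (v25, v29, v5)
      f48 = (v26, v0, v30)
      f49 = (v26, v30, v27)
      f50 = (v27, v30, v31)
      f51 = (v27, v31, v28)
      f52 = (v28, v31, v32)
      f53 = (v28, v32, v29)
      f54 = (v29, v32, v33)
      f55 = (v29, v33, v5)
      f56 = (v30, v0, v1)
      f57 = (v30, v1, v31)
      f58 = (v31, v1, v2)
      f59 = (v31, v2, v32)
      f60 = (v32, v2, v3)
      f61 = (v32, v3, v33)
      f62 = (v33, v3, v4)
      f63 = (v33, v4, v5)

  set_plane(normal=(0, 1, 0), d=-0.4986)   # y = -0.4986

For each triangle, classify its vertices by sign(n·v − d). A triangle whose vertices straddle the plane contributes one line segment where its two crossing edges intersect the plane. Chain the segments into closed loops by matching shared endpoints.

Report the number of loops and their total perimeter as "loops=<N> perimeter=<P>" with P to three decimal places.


Straddling triangles (20 of 64):
  (v19,v22,v23) [++-] → (-0.4986, -0.4986, -0.679792)–(-0.763507, -0.4986, -0.3152)  len=0.4507
  (v19,v23,v20) [+-+] → (-0.763507, -0.4986, -0.3152)–(-0.763507, -0.4986, -0.143055)  len=0.1721
  (v20,v23,v24) [+--] → (-0.763507, -0.4986, -0.143055)–(-0.763507, -0.4986, 0.3152)  len=0.4583
  (v20,v24,v21) [+-+] → (-0.763507, -0.4986, 0.3152)–(-0.662307, -0.4986, 0.454467)  len=0.1722
  (v21,v24,v25) [+-+] → (-0.662307, -0.4986, 0.454467)–(-0.4986, -0.4986, 0.679792)  len=0.2785
  (v22,v0,v26) [++-] → (0, -0.4986, -0.857986)–(-0.243574, -0.4986, -0.8252)  len=0.2458
  (v22,v26,v23) [+--] → (-0.243574, -0.4986, -0.8252)–(-0.4986, -0.4986, -0.679792)  len=0.2936
  (v24,v28,v25) [--+] → (-0.365926, -0.4986, 0.755451)–(-0.4986, -0.4986, 0.679792)  len=0.1527
  (v25,v28,v29) [+--] → (-0.365926, -0.4986, 0.755451)–(-0.243574, -0.4986, 0.8252)  len=0.1408
  (v25,v29,v5) [+-+] → (-0.243574, -0.4986, 0.8252)–(0, -0.4986, 0.857986)  len=0.2458
  (v26,v0,v30) [-++] → (0, -0.4986, -0.857986)–(0.243574, -0.4986, -0.8252)  len=0.2458
  (v26,v30,v27) [-+-] → (0.243574, -0.4986, -0.8252)–(0.365926, -0.4986, -0.755451)  len=0.1408
  (v27,v30,v31) [-+-] → (0.365926, -0.4986, -0.755451)–(0.4986, -0.4986, -0.679792)  len=0.1527
  (v29,v32,v33) [--+] → (0.4986, -0.4986, 0.679792)–(0.243574, -0.4986, 0.8252)  len=0.2936
  (v29,v33,v5) [-++] → (0.243574, -0.4986, 0.8252)–(0, -0.4986, 0.857986)  len=0.2458
  (v30,v1,v31) [++-] → (0.662307, -0.4986, -0.454467)–(0.4986, -0.4986, -0.679792)  len=0.2785
  (v31,v1,v2) [-++] → (0.662307, -0.4986, -0.454467)–(0.763507, -0.4986, -0.3152)  len=0.1722
  (v31,v2,v32) [-+-] → (0.763507, -0.4986, -0.3152)–(0.763507, -0.4986, 0.143055)  len=0.4583
  (v32,v2,v3) [-++] → (0.763507, -0.4986, 0.143055)–(0.763507, -0.4986, 0.3152)  len=0.1721
  (v32,v3,v33) [-++] → (0.763507, -0.4986, 0.3152)–(0.4986, -0.4986, 0.679792)  len=0.4507

Chained into 1 loop(s):
  loop 1: 20 segments, perimeter = 5.2208
Total perimeter = 5.221

loops=1 perimeter=5.221
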